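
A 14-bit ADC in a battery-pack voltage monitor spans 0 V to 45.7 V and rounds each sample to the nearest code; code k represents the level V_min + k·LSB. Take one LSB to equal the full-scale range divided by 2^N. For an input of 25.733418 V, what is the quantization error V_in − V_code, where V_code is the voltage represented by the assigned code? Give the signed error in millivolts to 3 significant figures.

−0.725 mV

Full-scale range = 45.7 V. LSB = 45.7 V / 2^14 ≈ 2.789 mV.
(25.733418 − (0)) / LSB = 25.733418 × 16384/45.7 = 9225.7401. Nearest integer: k = 9226.
Reconstructed level: 0 + 9226 × 45.7/16384 V = 25.734143066 V.
V_in − V_code = 25.733418 − (25.734143066) = −0.725 mV.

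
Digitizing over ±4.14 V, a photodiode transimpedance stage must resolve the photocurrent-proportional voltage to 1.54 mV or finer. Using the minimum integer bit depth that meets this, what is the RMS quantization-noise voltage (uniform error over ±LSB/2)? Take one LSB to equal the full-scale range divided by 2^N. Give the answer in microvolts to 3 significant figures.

Span: 4.14 V − (-4.14 V) = 8.28 V.
Levels needed ≥ 8.28/1.54 mV = 5377. 2^13 = 8192 suffices, so N_min = 13.
LSB = 8.28 V ÷ 2^13 = 8.28/8192 V = 1.0107 mV.
RMS noise = LSB/√12 = 292 µV.

292 µV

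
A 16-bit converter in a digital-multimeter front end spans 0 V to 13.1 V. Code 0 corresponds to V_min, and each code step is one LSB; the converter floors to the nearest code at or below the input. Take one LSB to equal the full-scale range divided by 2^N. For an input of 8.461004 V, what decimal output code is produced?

Full-scale range = 13.1 V. LSB = 13.1 V / 2^16 ≈ 199.9 µV.
code = ⌊(V_in − V_min)/LSB⌋ = ⌊(V_in − V_min) × 2^16 / range⌋
     = ⌊(8.461004 − (0)) × 65536 / 13.1⌋ = ⌊8.461004 × 65536/13.1⌋
     = ⌊42328.272⌋ = 42328.

42328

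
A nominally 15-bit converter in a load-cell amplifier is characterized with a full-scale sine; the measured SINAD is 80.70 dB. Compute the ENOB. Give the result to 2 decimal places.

ENOB = (80.70 − 1.76)/6.02 = 13.1130 bits.

13.11 bits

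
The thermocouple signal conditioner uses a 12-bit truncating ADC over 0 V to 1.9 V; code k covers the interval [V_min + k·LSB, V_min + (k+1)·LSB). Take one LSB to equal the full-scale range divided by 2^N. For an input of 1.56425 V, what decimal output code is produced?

3372

Range is 1.9 V. LSB = 1.9 V / 2^12 ≈ 463.9 µV.
(V_in − V_min) × 2^12/range = (1.56425 − (0)) × 4096/1.9 = 3372.194.
Floor → code = 3372.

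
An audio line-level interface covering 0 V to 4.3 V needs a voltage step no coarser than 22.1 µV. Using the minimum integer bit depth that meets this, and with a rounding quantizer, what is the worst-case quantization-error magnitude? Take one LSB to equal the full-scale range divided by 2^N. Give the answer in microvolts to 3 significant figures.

Span = 4.3 V.
4.3 V / 22.1 µV = 194600. Since 2^17 = 131072 and 2^18 = 262144, N = 18.
Step size = 4.3/262144 V = 16.403 µV.
Max error for round-to-nearest is LSB/2 = 8.20 µV.

8.20 µV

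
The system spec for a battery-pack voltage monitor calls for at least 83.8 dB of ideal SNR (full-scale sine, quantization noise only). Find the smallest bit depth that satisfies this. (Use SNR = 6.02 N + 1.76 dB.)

14 bits

6.02 N + 1.76 ≥ 83.8 gives N ≥ 13.628, so the minimum integer is 14.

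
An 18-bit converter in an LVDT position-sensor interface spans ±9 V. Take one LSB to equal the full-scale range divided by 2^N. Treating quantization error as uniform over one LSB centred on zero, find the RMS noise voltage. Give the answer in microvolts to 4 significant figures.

The full-scale span is 9 − (-9) = 18 V.
One LSB is 18 V / 262144 = 68.6646 µV.
σ_q = LSB/√12 = 68.6646 µV/3.4641 = 19.82 µV.

19.82 µV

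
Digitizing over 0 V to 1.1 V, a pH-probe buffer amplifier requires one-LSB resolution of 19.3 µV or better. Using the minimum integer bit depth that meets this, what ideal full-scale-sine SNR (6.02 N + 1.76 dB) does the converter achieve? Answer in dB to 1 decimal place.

V_FS = 1.1 V.
Levels needed ≥ 1.1/19.3 µV = 56990. 2^16 = 65536 suffices, so N_min = 16.
SNR = 6.02 × 16 + 1.76 = 98.08 dB.

98.1 dB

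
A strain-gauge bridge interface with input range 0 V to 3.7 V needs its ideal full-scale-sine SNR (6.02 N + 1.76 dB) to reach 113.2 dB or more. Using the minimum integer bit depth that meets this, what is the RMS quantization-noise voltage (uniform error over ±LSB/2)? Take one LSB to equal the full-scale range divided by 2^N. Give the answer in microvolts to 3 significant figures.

2.04 µV

Range is 3.7 V.
Required N = ⌈(113.2 − 1.76)/6.02⌉ = ⌈18.512⌉ = 19.
LSB = 3.7 V ÷ 2^19 = 3.7/524288 V = 7.0572 µV.
RMS noise = LSB/√12 = 2.04 µV.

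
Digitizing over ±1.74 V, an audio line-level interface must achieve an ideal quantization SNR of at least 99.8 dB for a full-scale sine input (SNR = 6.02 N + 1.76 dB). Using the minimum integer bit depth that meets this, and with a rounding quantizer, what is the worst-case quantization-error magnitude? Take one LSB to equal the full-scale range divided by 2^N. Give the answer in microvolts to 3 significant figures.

13.3 µV

Span: 1.74 V − (-1.74 V) = 3.48 V.
Solving 6.02 N ≥ 99.8 − 1.76: N ≥ 16.286. Round up → N = 17.
LSB = 3.48 V / 2^17 = 26.550 µV.
Half an LSB is 13.3 µV.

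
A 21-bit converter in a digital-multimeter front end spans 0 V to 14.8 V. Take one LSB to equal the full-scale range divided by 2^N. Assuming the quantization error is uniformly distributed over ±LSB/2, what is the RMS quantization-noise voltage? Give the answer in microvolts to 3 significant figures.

Range is 14.8 V.
Step size = 14.8/2097152 V = 7.0572 µV.
σ_q = LSB/√12 = 7.0572 µV/3.4641 = 2.04 µV.

2.04 µV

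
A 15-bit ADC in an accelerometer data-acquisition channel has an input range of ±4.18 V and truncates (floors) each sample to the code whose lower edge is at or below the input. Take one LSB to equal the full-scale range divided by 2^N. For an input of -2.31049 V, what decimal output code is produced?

7327

The full-scale span is 4.18 − (-4.18) = 8.36 V. LSB = 8.36 V / 2^15 ≈ 255.1 µV.
code = ⌊(V_in − V_min)/LSB⌋ = ⌊(V_in − V_min) × 2^15 / range⌋
     = ⌊(-2.31049 − (-4.18)) × 32768 / 8.36⌋ = ⌊1.86951 × 32768/8.36⌋
     = ⌊7327.764⌋ = 7327.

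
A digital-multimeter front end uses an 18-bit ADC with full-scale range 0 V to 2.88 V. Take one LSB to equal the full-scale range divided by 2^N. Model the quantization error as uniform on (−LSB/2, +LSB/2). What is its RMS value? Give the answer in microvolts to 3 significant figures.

3.17 µV

V_FS = 2.88 V.
One LSB is 2.88 V / 262144 = 10.986 µV.
V_rms = LSB/√12 = 10.986 µV / √12 = 3.17 µV.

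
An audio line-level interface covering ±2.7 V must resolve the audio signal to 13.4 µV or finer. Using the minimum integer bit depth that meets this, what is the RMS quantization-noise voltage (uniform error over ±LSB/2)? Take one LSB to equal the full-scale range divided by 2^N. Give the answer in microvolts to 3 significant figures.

Full-scale range = 2.7 V − (-2.7 V) = 5.4 V.
5.4 V / 13.4 µV = 403000. Since 2^18 = 262144 and 2^19 = 524288, N = 19.
LSB = 5.4 V / 2^19 = 10.300 µV.
V_rms = LSB/√12 = 2.97 µV.

2.97 µV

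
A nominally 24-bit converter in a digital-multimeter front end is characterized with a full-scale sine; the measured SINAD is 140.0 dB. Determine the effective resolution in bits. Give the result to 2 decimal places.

22.96 bits

(140.0 − 1.76) / 6.02 = 138.24/6.02 = 22.9635 effective bits.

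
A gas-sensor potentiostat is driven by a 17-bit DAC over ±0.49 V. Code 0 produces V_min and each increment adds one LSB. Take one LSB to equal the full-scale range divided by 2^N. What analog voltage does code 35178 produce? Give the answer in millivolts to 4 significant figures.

Range = 0.49 − (-0.49) = 0.98 V. LSB = 0.98 V / 2^17.
V_out = V_min + code × LSB = -0.49 V + 35178 × 0.98 V / 131072
      = -0.49 + 0.263019 = -0.226981 V.

-227.0 mV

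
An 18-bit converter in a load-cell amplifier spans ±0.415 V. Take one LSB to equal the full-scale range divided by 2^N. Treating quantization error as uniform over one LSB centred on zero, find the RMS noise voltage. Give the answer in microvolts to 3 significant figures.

0.914 µV

The full-scale span is 0.415 − (-0.415) = 0.83 V.
Step size = 0.83/262144 V = 3.1662 µV.
V_rms = LSB/√12 = 3.1662 µV / √12 = 0.914 µV.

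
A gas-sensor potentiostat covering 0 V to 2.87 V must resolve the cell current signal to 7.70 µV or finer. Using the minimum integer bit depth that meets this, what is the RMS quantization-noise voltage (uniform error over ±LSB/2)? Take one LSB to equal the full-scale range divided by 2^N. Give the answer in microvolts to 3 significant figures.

Span = 2.87 V.
Levels needed ≥ 2.87/7.70 µV = 372700. 2^19 = 524288 suffices, so N_min = 19.
LSB = 2.87 V ÷ 2^19 = 2.87/524288 V = 5.4741 µV.
V_rms = LSB/√12 = 1.58 µV.

1.58 µV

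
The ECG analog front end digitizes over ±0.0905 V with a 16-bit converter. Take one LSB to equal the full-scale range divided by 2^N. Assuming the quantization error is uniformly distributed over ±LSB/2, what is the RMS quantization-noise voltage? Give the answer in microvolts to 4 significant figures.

The full-scale span is 0.0905 − (-0.0905) = 0.181 V.
Step size = 0.181/65536 V = 2.76184 µV.
V_rms = LSB/√12 = 2.76184 µV / √12 = 0.7973 µV.

0.7973 µV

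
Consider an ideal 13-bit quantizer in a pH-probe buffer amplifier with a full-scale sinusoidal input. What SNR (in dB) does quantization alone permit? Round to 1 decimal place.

For an ideal N-bit converter with full-scale sine input, SNR = 6.02 N + 1.76 dB. SNR = 6.02 × 13 + 1.76 = 78.26 + 1.76 = 80.02 dB.

80.0 dB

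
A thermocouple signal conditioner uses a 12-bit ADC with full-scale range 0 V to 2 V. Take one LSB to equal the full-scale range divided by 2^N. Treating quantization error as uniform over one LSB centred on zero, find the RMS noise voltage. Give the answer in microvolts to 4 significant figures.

Span = 2 V.
LSB = 2 V ÷ 2^12 = 2/4096 V = 488.281 µV.
RMS of a uniform error over width LSB is LSB/√12 = 141.0 µV.

141.0 µV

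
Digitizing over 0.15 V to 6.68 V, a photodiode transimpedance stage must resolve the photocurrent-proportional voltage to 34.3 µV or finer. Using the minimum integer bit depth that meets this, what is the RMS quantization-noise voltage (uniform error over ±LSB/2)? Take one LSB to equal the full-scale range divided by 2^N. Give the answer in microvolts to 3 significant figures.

The full-scale span is 6.68 − (0.15) = 6.53 V.
Need 2^N ≥ 6.53 V / 34.3 µV = 190400 → N_min = 18.
LSB = 6.53 V ÷ 2^18 = 6.53/262144 V = 24.910 µV.
V_rms = LSB/√12 = 7.19 µV.

7.19 µV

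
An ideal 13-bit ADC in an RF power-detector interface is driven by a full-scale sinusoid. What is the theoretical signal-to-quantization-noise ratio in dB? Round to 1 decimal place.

80.0 dB

6.02(13) + 1.76 = 78.26 + 1.76 = 80.02 dB.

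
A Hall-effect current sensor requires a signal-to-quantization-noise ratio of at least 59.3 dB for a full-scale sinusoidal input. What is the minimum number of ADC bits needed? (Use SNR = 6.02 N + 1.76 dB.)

Solving 6.02 N ≥ 59.3 − 1.76: N ≥ 9.558. Round up → N = 10.

10 bits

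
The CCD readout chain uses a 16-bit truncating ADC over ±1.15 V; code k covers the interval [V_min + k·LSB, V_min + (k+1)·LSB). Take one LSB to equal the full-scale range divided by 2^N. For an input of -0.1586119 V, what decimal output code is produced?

Range = 1.15 − (-1.15) = 2.3 V. LSB = 2.3 V / 2^16 ≈ 35.10 µV.
V_in − V_min = -0.1586119 − (-1.15) = 0.9913881 V.
Divide by LSB: 0.9913881 × 65536/2.3 = 28248.5263.
Truncating gives code 28248.

28248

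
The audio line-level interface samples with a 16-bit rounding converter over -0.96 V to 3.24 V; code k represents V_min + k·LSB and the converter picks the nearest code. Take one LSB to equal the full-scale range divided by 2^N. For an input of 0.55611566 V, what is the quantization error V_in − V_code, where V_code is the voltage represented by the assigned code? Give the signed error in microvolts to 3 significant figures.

+11.5 µV

Full-scale range = 3.24 V − (-0.96 V) = 4.2 V. LSB = 4.2 V / 2^16 ≈ 64.09 µV.
Position in LSBs: (0.55611566 − (-0.96)) × 65536/4.2 = 23657.1800; rounding gives k = 23657.
Reconstructed level: -0.96 + 23657 × 4.2/65536 V = 0.55610412598 V.
V_in − V_code = 0.55611566 − (0.55610412598) = +11.5 µV.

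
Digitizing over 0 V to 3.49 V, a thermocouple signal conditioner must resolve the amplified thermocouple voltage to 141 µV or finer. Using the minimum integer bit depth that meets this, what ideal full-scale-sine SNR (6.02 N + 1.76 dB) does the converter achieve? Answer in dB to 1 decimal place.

Full-scale range = 3.49 V.
Levels needed ≥ 3.49/141 µV = 24750. 2^15 = 32768 suffices, so N_min = 15.
SNR = 6.02 × 15 + 1.76 = 92.06 dB.

92.1 dB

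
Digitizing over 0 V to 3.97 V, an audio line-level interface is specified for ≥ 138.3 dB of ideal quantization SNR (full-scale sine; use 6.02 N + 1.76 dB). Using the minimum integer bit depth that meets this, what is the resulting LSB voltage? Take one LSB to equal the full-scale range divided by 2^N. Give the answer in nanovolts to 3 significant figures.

473 nV

Span = 3.97 V.
6.02 N + 1.76 ≥ 138.3 gives N ≥ 22.681, so the minimum integer is 23.
Step size = 3.97/8388608 V = 473 nV.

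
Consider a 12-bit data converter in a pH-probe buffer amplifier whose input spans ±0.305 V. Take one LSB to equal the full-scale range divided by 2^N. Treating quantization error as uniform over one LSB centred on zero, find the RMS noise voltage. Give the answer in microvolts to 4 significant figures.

The full-scale span is 0.305 − (-0.305) = 0.61 V.
LSB = 0.61 V / 2^12 = 148.926 µV.
RMS of a uniform error over width LSB is LSB/√12 = 42.99 µV.

42.99 µV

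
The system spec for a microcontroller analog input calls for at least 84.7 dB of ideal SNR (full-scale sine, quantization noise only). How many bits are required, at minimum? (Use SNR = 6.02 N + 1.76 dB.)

6.02 N + 1.76 ≥ 84.7 gives N ≥ 13.777, so the minimum integer is 14.

14 bits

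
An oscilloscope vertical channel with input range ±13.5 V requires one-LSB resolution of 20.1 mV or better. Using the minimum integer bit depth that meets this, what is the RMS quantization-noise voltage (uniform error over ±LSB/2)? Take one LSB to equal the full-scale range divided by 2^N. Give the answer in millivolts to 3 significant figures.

The full-scale span is 13.5 − (-13.5) = 27 V.
Levels needed ≥ 27/20.1 mV = 1343. 2^11 = 2048 suffices, so N_min = 11.
One LSB is 27 V / 2048 = 13.184 mV.
V_rms = LSB/√12 = 3.81 mV.

3.81 mV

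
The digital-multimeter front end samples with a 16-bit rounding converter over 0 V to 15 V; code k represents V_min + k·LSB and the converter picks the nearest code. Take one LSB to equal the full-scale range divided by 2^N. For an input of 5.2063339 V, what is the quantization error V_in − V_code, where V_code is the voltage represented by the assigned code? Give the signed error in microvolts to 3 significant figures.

Span = 15 V. LSB = 15 V / 2^16 ≈ 228.9 µV.
(5.2063339 − (0)) / LSB = 5.2063339 × 65536/15 = 22746.8199. Nearest integer: k = 22747.
Reconstructed level: 0 + 22747 × 15/65536 V = 5.2063751221 V.
V_in − V_code = 5.2063339 − (5.2063751221) = −41.2 µV.

−41.2 µV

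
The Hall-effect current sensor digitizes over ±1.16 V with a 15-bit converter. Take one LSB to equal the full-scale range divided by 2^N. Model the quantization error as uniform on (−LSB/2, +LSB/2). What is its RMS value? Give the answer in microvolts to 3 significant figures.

20.4 µV

Span: 1.16 V − (-1.16 V) = 2.32 V.
LSB = 2.32 V ÷ 2^15 = 2.32/32768 V = 70.801 µV.
V_rms = LSB/√12 = 70.801 µV / √12 = 20.4 µV.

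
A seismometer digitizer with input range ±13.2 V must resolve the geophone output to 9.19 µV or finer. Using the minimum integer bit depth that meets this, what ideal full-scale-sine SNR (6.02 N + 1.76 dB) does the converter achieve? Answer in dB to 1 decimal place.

134.2 dB

Range = 13.2 − (-13.2) = 26.4 V.
Levels needed ≥ 26.4/9.19 µV = 2.873e6. 2^22 = 4194304 suffices, so N_min = 22.
SNR = 6.02 × 22 + 1.76 = 134.20 dB.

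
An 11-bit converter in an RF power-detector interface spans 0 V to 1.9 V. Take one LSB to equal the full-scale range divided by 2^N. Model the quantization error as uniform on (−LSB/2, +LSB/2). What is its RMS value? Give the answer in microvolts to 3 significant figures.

Full-scale range = 1.9 V.
LSB = 1.9 V / 2^11 = 0.92773 mV.
RMS of a uniform error over width LSB is LSB/√12 = 268 µV.

268 µV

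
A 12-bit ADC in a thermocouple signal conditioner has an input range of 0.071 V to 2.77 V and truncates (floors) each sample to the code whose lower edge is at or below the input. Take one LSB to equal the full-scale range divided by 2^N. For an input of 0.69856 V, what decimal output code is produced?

Range = 2.77 − (0.071) = 2.699 V. LSB = 2.699 V / 2^12 ≈ 0.6589 mV.
V_in − V_min = 0.69856 − (0.071) = 0.62756 V.
Divide by LSB: 0.62756 × 4096/2.699 = 952.3845.
Truncating gives code 952.

952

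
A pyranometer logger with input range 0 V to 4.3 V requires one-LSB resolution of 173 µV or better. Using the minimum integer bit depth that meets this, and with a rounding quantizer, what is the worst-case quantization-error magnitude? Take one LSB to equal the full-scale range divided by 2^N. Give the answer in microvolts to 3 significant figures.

65.6 µV

Range is 4.3 V.
4.3 V / 173 µV = 24860. Since 2^14 = 16384 and 2^15 = 32768, N = 15.
One LSB is 4.3 V / 32768 = 131.23 µV.
Max error for round-to-nearest is LSB/2 = 65.6 µV.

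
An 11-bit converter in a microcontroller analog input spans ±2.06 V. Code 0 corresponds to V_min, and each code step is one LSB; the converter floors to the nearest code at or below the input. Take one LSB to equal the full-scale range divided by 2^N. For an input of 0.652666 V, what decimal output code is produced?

Range = 2.06 − (-2.06) = 4.12 V. LSB = 4.12 V / 2^11 ≈ 2.012 mV.
V_in − V_min = 0.652666 − (-2.06) = 2.712666 V.
Divide by LSB: 2.712666 × 2048/4.12 = 1348.4320.
Truncating gives code 1348.

1348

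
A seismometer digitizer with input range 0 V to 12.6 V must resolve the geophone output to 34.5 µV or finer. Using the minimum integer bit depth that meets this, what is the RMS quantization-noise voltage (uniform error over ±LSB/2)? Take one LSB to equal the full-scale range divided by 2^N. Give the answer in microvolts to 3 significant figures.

V_FS = 12.6 V.
Required number of levels: 12.6/34.5 µV = 365220; smallest N with 2^N ≥ that is 19.
Step size = 12.6/524288 V = 24.033 µV.
RMS noise = LSB/√12 = 6.94 µV.

6.94 µV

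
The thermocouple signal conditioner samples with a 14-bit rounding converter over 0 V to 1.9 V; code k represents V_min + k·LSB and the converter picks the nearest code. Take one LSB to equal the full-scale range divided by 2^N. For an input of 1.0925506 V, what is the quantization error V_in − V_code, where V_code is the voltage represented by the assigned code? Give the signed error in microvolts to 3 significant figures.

+27.4 µV

Range is 1.9 V. LSB = 1.9 V / 2^14 ≈ 116.0 µV.
(V_in − V_min)/LSB = (1.0925506 − (0)) × 16384/1.9 = 9421.2363 → nearest code k = 9421.
V_code = V_min + k × range/2^14 = 0 + 9421 × 1.9/16384 = 1.0925231934 V.
e = 1.0925506 − (1.0925231934) = +27.4 µV.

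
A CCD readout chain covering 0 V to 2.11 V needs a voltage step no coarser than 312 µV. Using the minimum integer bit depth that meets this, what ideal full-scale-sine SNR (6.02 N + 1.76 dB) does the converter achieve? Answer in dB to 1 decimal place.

Full-scale range = 2.11 V.
2.11 V / 312 µV = 6763. Since 2^12 = 4096 and 2^13 = 8192, N = 13.
6.02(13) + 1.76 = 80.02 dB.

80.0 dB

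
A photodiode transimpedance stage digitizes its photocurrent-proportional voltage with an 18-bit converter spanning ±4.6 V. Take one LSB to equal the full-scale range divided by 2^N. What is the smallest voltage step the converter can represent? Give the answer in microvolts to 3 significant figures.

Span: 4.6 V − (-4.6 V) = 9.2 V.
There are 2^18 = 262144 steps.
LSB = 9.2 V ÷ 2^18 = 9.2/262144 V = 35.1 µV.

35.1 µV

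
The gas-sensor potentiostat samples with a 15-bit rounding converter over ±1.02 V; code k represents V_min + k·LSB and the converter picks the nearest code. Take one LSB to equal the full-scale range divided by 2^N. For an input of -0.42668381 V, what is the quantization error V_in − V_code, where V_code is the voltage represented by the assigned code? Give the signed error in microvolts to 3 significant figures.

The full-scale span is 1.02 − (-1.02) = 2.04 V. LSB = 2.04 V / 2^15 ≈ 62.26 µV.
(-0.42668381 − (-1.02)) / LSB = 0.59331619 × 32768/2.04 = 9530.2867. Nearest integer: k = 9530.
V_code = V_min + k × range/2^15 = -1.02 + 9530 × 2.04/32768 = -0.42670166016 V.
e = -0.42668381 − (-0.42670166016) = +17.9 µV.

+17.9 µV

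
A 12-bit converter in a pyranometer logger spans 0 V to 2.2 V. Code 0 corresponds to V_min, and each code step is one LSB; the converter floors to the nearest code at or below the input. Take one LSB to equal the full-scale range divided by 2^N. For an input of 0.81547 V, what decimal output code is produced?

Full-scale range = 2.2 V. LSB = 2.2 V / 2^12 ≈ 0.5371 mV.
V_in − V_min = 0.81547 − (0) = 0.81547 V.
Divide by LSB: 0.81547 × 4096/2.2 = 1518.2569.
Truncating gives code 1518.

1518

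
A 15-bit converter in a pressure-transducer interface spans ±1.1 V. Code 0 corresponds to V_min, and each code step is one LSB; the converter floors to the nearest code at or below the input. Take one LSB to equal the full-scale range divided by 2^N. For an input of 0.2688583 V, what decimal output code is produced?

The full-scale span is 1.1 − (-1.1) = 2.2 V. LSB = 2.2 V / 2^15 ≈ 67.14 µV.
code = ⌊(V_in − V_min)/LSB⌋ = ⌊(V_in − V_min) × 2^15 / range⌋
     = ⌊(0.2688583 − (-1.1)) × 32768 / 2.2⌋ = ⌊1.3688583 × 32768/2.2⌋
     = ⌊20388.522⌋ = 20388.

20388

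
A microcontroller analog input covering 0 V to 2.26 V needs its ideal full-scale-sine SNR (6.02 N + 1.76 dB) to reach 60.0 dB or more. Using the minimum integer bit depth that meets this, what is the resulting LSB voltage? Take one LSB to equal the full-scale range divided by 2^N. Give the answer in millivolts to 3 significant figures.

Span = 2.26 V.
6.02 N + 1.76 ≥ 60.0 gives N ≥ 9.674, so the minimum integer is 10.
Step size = 2.26/1024 V = 2.21 mV.

2.21 mV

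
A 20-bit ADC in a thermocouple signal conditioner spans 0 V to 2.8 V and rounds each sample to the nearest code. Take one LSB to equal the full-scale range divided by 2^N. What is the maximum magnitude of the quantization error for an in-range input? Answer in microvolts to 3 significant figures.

Span = 2.8 V.
LSB = 2.8 V / 2^20 = 2.6703 µV.
|e|_max = LSB/2 = 1.34 µV.

1.34 µV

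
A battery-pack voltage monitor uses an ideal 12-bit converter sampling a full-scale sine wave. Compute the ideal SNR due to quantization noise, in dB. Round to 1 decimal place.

74.0 dB

For an ideal N-bit converter with full-scale sine input, SNR = 6.02 N + 1.76 dB. SNR = 6.02 × 12 + 1.76 = 72.24 + 1.76 = 74.00 dB.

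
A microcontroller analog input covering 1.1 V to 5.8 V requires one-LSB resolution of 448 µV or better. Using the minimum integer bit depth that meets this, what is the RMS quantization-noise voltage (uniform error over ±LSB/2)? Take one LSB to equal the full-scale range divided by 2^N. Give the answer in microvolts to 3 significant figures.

82.8 µV

The full-scale span is 5.8 − (1.1) = 4.7 V.
4.7 V / 448 µV = 10490. Since 2^13 = 8192 and 2^14 = 16384, N = 14.
One LSB is 4.7 V / 16384 = 286.87 µV.
V_rms = LSB/√12 = 82.8 µV.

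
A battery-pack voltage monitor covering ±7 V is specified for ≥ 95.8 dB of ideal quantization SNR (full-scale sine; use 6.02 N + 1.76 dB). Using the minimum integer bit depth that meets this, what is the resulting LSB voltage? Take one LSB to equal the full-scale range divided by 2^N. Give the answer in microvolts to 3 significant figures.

Range = 7 − (-7) = 14 V.
Required N = ⌈(95.8 − 1.76)/6.02⌉ = ⌈15.621⌉ = 16.
LSB = 14 V / 2^16 = 214 µV.

214 µV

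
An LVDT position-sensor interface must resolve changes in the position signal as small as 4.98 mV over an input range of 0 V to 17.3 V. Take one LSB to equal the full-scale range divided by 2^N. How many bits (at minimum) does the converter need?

12 bits

Full-scale range = 17.3 V.
Levels needed ≥ 17.3/4.98 mV = 3474. 2^12 = 4096 suffices, so N_min = 12.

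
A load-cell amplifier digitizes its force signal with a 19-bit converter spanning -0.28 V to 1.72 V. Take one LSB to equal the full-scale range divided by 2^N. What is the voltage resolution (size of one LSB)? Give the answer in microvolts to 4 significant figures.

3.815 µV

Range = 1.72 − (-0.28) = 2 V.
Number of codes = 2^19 = 524288.
LSB = 2 V / 2^19 = 3.815 µV.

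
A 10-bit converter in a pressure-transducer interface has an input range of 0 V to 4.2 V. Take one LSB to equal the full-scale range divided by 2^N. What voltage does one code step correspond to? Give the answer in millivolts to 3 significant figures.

4.10 mV

V_FS = 4.2 V.
There are 2^10 = 1024 steps.
LSB = 4.2 V / 2^10 = 4.10 mV.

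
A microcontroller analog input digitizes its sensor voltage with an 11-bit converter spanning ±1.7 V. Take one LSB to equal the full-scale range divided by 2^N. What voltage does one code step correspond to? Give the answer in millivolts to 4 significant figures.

Range = 1.7 − (-1.7) = 3.4 V.
2^11 = 2048 levels.
Step size = 3.4/2048 V = 1.660 mV.

1.660 mV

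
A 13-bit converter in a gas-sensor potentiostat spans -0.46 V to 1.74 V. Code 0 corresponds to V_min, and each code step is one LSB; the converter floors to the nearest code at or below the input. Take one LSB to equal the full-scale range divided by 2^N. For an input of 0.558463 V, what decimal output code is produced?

3792

The full-scale span is 1.74 − (-0.46) = 2.2 V. LSB = 2.2 V / 2^13 ≈ 268.6 µV.
V_in − V_min = 0.558463 − (-0.46) = 1.018463 V.
Divide by LSB: 1.018463 × 8192/2.2 = 3792.3859.
Truncating gives code 3792.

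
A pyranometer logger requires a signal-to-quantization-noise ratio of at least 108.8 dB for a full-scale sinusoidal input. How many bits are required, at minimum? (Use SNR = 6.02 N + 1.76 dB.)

18 bits

N ≥ (108.8 − 1.76)/6.02 = 17.781 → N_min = 18.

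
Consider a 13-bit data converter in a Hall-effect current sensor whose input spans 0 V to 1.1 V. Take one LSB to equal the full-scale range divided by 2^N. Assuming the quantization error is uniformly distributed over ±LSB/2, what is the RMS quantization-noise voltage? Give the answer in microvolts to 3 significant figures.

Span = 1.1 V.
Step size = 1.1/8192 V = 134.28 µV.
For a uniform distribution on [−LSB/2, +LSB/2], V_rms = LSB/√12 = 134.28 µV/3.4641 = 38.8 µV.

38.8 µV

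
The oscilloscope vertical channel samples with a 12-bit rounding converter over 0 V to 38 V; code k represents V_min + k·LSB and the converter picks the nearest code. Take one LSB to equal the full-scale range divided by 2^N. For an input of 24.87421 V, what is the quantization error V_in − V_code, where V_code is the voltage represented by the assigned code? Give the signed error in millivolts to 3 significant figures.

+1.65 mV

Range is 38 V. LSB = 38 V / 2^12 ≈ 9.277 mV.
(24.87421 − (0)) / LSB = 24.87421 × 4096/38 = 2681.1780. Nearest integer: k = 2681.
Reconstructed level: 0 + 2681 × 38/4096 V = 24.87255859 V.
e = 24.87421 − (24.87255859) = +1.65 mV.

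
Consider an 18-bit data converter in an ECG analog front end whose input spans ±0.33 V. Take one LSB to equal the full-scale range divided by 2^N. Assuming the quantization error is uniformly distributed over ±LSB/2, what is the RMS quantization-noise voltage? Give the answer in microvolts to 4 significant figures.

0.7268 µV

Range = 0.33 − (-0.33) = 0.66 V.
LSB = 0.66 V ÷ 2^18 = 0.66/262144 V = 2.51770 µV.
σ_q = LSB/√12 = 2.51770 µV/3.4641 = 0.7268 µV.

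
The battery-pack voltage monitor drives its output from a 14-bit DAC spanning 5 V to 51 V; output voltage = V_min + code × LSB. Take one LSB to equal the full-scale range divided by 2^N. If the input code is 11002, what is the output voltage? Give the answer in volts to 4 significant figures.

Range = 51 − (5) = 46 V. LSB = 46 V / 2^14.
V_out = V_min + code × LSB = 5 V + 11002 × 46 V / 16384
      = 5 + 30.8894 = 35.8894 V.

35.89 V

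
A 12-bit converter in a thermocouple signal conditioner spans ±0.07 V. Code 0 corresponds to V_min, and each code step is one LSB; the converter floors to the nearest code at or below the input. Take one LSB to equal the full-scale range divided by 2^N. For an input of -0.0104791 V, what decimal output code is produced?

The full-scale span is 0.07 − (-0.07) = 0.14 V. LSB = 0.14 V / 2^12 ≈ 34.18 µV.
V_in − V_min = -0.0104791 − (-0.07) = 0.0595209 V.
Divide by LSB: 0.0595209 × 4096/0.14 = 1741.4115.
Truncating gives code 1741.

1741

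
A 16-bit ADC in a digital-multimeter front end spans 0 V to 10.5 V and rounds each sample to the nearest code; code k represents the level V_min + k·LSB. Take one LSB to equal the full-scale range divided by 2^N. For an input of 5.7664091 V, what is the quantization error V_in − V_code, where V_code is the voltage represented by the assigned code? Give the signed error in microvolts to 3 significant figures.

Span = 10.5 V. LSB = 10.5 V / 2^16 ≈ 160.2 µV.
Position in LSBs: (5.7664091 − (0)) × 65536/10.5 = 35991.1797; rounding gives k = 35991.
Reconstructed level: 0 + 35991 × 10.5/65536 V = 5.7663803101 V.
V_in − V_code = 5.7664091 − (5.7663803101) = +28.8 µV.

+28.8 µV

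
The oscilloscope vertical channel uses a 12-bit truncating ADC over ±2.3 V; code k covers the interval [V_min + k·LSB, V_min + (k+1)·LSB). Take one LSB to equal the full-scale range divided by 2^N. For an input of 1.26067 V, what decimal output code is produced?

The full-scale span is 2.3 − (-2.3) = 4.6 V. LSB = 4.6 V / 2^12 ≈ 1.123 mV.
code = ⌊(V_in − V_min)/LSB⌋ = ⌊(V_in − V_min) × 2^12 / range⌋
     = ⌊(1.26067 − (-2.3)) × 4096 / 4.6⌋ = ⌊3.56067 × 4096/4.6⌋
     = ⌊3170.544⌋ = 3170.

3170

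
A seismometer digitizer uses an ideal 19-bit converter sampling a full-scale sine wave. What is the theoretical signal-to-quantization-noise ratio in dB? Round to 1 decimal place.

116.1 dB

SNR = 6.02·19 + 1.76 = 116.14 dB.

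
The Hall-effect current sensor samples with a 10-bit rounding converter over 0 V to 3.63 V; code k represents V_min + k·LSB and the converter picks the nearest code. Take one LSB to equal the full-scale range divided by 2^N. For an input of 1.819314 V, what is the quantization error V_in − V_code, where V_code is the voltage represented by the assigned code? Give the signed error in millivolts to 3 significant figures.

+0.769 mV

Range is 3.63 V. LSB = 3.63 V / 2^10 ≈ 3.545 mV.
(1.819314 − (0)) / LSB = 1.819314 × 1024/3.63 = 513.2170. Nearest integer: k = 513.
Reconstructed level: 0 + 513 × 3.63/1024 V = 1.818544922 V.
Error = V_in − V_code = 1.819314 − (1.818544922) = +0.769 mV.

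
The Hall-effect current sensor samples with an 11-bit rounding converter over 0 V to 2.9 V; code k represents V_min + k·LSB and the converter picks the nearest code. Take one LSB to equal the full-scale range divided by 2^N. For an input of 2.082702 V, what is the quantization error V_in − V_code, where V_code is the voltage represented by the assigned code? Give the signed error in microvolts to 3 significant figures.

Range is 2.9 V. LSB = 2.9 V / 2^11 ≈ 1.416 mV.
(2.082702 − (0)) / LSB = 2.082702 × 2048/2.9 = 1470.8185. Nearest integer: k = 1471.
V_code = V_min + k × range/2^11 = 0 + 1471 × 2.9/2048 = 2.082958984 V.
e = 2.082702 − (2.082958984) = −257 µV.

−257 µV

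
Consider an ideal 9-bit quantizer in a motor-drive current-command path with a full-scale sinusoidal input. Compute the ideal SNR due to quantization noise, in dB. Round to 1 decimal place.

Ideal quantization SNR: 6.02 × 9 + 1.76 dB = 55.9 dB.

55.9 dB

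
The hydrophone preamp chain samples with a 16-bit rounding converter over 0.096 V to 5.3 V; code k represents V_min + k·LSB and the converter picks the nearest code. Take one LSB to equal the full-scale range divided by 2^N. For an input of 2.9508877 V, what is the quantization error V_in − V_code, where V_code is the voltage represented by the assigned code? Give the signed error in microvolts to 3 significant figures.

The full-scale span is 5.3 − (0.096) = 5.204 V. LSB = 5.204 V / 2^16 ≈ 79.41 µV.
Position in LSBs: (2.9508877 − (0.096)) × 65536/5.204 = 35952.7134; rounding gives k = 35953.
V_code = V_min + k × range/2^16 = 0.096 + 35953 × 5.204/65536 = 2.9509104614 V.
V_in − V_code = 2.9508877 − (2.9509104614) = −22.8 µV.

−22.8 µV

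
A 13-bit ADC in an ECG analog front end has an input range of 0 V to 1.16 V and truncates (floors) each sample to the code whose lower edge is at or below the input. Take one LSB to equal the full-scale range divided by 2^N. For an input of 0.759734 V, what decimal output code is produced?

5365

V_FS = 1.16 V. LSB = 1.16 V / 2^13 ≈ 141.6 µV.
(V_in − V_min) × 2^13/range = (0.759734 − (0)) × 8192/1.16 = 5365.294.
Floor → code = 5365.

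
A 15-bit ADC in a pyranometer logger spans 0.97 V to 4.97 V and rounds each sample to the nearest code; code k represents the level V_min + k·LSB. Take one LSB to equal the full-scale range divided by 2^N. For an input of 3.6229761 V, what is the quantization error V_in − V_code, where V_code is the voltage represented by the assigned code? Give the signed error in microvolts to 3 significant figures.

+22.0 µV

Range = 4.97 − (0.97) = 4 V. LSB = 4 V / 2^15 ≈ 122.1 µV.
(3.6229761 − (0.97)) / LSB = 2.6529761 × 32768/4 = 21733.1802. Nearest integer: k = 21733.
Reconstructed level: 0.97 + 21733 × 4/32768 V = 3.6229541016 V.
e = 3.6229761 − (3.6229541016) = +22.0 µV.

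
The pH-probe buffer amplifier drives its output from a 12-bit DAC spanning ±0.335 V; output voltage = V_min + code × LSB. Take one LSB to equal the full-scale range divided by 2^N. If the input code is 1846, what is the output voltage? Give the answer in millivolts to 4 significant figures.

-33.04 mV

The full-scale span is 0.335 − (-0.335) = 0.67 V. LSB = 0.67 V / 2^12.
V_out = -0.335 + 1846 × (0.67/4096) V
      = -0.335 + 0.301958 = -0.0330420 V.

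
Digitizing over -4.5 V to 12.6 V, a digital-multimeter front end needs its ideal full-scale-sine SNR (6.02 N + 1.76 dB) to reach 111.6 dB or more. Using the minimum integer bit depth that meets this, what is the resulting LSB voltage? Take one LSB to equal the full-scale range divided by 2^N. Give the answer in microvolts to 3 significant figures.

Range = 12.6 − (-4.5) = 17.1 V.
N ≥ (111.6 − 1.76)/6.02 = 18.246 → N_min = 19.
Step size = 17.1/524288 V = 32.6 µV.

32.6 µV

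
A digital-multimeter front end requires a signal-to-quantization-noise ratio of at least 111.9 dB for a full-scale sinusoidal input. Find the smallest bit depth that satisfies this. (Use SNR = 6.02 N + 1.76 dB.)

Required N = ⌈(111.9 − 1.76)/6.02⌉ = ⌈18.296⌉ = 19.

19 bits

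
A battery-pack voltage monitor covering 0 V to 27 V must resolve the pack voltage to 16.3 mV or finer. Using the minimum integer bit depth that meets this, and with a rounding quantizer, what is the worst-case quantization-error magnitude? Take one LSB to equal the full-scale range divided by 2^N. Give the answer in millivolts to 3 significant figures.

Span = 27 V.
Required number of levels: 27/16.3 mV = 1656.4; smallest N with 2^N ≥ that is 11.
LSB = 27 V / 2^11 = 13.184 mV.
|e|_max = LSB/2 = 6.59 mV.

6.59 mV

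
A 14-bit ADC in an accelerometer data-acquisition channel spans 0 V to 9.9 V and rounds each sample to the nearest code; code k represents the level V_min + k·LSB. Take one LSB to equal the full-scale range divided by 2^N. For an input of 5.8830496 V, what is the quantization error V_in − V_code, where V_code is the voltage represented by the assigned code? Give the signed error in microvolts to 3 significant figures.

Full-scale range = 9.9 V. LSB = 9.9 V / 2^14 ≈ 0.6042 mV.
Position in LSBs: (5.8830496 − (0)) × 16384/9.9 = 9736.1500; rounding gives k = 9736.
V_code = 0 + (9736/16384) × 9.9 = 5.8829589844 V.
Error = V_in − V_code = 5.8830496 − (5.8829589844) = +90.6 µV.

+90.6 µV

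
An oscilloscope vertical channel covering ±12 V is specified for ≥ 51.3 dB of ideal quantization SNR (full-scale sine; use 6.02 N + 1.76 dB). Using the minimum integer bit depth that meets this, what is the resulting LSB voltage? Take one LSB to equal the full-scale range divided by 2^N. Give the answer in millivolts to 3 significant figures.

46.9 mV

Range = 12 − (-12) = 24 V.
6.02 N + 1.76 ≥ 51.3 gives N ≥ 8.229, so the minimum integer is 9.
Step size = 24/512 V = 46.9 mV.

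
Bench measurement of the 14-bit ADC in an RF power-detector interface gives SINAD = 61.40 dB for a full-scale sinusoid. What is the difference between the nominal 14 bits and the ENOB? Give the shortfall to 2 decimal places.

4.09 bits

ENOB = (SINAD − 1.76)/6.02 = (61.40 − 1.76)/6.02 = 9.9070 bits.
Lost resolution: 14 − 9.9070 = 4.0930 bits.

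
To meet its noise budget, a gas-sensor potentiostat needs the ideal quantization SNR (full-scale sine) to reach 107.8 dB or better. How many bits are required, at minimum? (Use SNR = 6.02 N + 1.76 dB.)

18 bits

Required N = ⌈(107.8 − 1.76)/6.02⌉ = ⌈17.615⌉ = 18.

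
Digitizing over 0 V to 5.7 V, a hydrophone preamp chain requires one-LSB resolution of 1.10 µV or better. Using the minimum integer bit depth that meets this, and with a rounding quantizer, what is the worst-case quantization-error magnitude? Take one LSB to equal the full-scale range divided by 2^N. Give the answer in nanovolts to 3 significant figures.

340 nV

Span = 5.7 V.
Required number of levels: 5.7/1.10 µV = 5.1818e6; smallest N with 2^N ≥ that is 23.
LSB = 5.7 V / 2^23 = 0.67949 µV.
|e|_max = LSB/2 = 340 nV.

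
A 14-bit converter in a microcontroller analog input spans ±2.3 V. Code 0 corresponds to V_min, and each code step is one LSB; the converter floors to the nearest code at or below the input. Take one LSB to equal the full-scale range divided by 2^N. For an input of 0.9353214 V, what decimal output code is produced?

11523

Span: 2.3 V − (-2.3 V) = 4.6 V. LSB = 4.6 V / 2^14 ≈ 280.8 µV.
code = ⌊(V_in − V_min)/LSB⌋ = ⌊(V_in − V_min) × 2^14 / range⌋
     = ⌊(0.9353214 − (-2.3)) × 16384 / 4.6⌋ = ⌊3.2353214 × 16384/4.6⌋
     = ⌊11523.371⌋ = 11523.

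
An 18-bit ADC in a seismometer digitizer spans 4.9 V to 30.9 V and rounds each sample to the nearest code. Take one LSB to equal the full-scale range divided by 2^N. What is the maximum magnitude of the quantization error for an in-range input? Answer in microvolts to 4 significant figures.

49.59 µV

Full-scale range = 30.9 V − (4.9 V) = 26 V.
LSB = 26 V / 2^18 = 99.1821 µV.
|e|_max = LSB/2 = 49.59 µV.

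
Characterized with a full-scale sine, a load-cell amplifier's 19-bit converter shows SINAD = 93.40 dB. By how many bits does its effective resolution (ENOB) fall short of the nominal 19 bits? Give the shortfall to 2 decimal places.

N_eff = (93.40 − 1.76)/6.02 = 15.2226 bits.
Lost resolution: 19 − 15.2226 = 3.7774 bits.

3.78 bits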